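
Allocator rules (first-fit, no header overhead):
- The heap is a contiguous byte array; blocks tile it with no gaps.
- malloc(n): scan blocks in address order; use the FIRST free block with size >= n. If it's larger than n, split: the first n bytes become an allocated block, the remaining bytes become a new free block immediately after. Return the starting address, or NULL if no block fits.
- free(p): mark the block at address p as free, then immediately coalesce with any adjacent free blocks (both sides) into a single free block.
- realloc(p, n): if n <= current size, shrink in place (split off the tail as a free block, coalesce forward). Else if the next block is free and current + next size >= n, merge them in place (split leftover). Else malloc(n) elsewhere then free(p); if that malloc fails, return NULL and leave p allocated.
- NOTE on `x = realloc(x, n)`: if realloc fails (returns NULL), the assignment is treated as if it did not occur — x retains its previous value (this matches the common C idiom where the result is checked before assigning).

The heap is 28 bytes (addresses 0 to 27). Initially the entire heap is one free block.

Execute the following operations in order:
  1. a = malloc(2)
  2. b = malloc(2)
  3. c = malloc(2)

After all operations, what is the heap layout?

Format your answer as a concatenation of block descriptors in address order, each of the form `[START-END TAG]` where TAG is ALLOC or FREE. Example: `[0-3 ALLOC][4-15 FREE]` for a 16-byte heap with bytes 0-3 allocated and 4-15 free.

Answer: [0-1 ALLOC][2-3 ALLOC][4-5 ALLOC][6-27 FREE]

Derivation:
Op 1: a = malloc(2) -> a = 0; heap: [0-1 ALLOC][2-27 FREE]
Op 2: b = malloc(2) -> b = 2; heap: [0-1 ALLOC][2-3 ALLOC][4-27 FREE]
Op 3: c = malloc(2) -> c = 4; heap: [0-1 ALLOC][2-3 ALLOC][4-5 ALLOC][6-27 FREE]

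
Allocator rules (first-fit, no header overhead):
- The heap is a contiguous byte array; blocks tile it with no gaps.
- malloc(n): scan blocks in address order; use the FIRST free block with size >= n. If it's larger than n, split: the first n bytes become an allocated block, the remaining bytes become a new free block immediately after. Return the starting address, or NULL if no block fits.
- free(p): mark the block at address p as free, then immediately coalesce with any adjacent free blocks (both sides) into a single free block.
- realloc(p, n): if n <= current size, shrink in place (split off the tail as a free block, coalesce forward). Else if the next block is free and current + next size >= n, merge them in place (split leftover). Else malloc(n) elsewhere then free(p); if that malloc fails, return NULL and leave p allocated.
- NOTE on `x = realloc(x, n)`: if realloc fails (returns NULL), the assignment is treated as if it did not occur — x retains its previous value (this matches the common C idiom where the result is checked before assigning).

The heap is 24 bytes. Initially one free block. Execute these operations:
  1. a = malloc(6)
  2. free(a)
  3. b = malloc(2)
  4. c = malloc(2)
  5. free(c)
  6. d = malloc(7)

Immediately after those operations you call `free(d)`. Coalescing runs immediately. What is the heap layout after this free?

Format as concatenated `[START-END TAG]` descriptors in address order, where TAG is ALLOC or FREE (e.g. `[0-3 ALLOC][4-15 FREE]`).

Op 1: a = malloc(6) -> a = 0; heap: [0-5 ALLOC][6-23 FREE]
Op 2: free(a) -> (freed a); heap: [0-23 FREE]
Op 3: b = malloc(2) -> b = 0; heap: [0-1 ALLOC][2-23 FREE]
Op 4: c = malloc(2) -> c = 2; heap: [0-1 ALLOC][2-3 ALLOC][4-23 FREE]
Op 5: free(c) -> (freed c); heap: [0-1 ALLOC][2-23 FREE]
Op 6: d = malloc(7) -> d = 2; heap: [0-1 ALLOC][2-8 ALLOC][9-23 FREE]
free(d): d = 2 -> block [2-8 ALLOC]; mark free, coalesce with adjacent free neighbors -> [0-1 ALLOC][2-23 FREE]

Answer: [0-1 ALLOC][2-23 FREE]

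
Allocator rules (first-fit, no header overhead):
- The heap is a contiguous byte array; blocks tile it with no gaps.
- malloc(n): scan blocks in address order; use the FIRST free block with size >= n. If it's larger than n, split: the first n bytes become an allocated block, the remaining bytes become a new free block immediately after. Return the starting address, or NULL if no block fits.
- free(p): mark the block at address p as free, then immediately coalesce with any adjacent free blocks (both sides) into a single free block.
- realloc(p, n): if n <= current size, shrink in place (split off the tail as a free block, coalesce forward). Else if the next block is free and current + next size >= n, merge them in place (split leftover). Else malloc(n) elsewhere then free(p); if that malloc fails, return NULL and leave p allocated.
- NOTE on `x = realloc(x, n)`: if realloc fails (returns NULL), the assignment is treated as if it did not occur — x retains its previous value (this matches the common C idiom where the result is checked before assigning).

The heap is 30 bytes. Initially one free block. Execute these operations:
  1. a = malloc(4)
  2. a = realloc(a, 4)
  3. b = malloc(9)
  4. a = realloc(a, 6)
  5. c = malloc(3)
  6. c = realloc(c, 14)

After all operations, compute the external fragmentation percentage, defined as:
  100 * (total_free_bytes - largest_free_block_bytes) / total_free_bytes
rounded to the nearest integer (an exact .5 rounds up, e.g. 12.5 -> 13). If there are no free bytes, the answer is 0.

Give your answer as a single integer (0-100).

Answer: 8

Derivation:
Op 1: a = malloc(4) -> a = 0; heap: [0-3 ALLOC][4-29 FREE]
Op 2: a = realloc(a, 4) -> a = 0; heap: [0-3 ALLOC][4-29 FREE]
Op 3: b = malloc(9) -> b = 4; heap: [0-3 ALLOC][4-12 ALLOC][13-29 FREE]
Op 4: a = realloc(a, 6) -> a = 13; heap: [0-3 FREE][4-12 ALLOC][13-18 ALLOC][19-29 FREE]
Op 5: c = malloc(3) -> c = 0; heap: [0-2 ALLOC][3-3 FREE][4-12 ALLOC][13-18 ALLOC][19-29 FREE]
Op 6: c = realloc(c, 14) -> NULL (c unchanged); heap: [0-2 ALLOC][3-3 FREE][4-12 ALLOC][13-18 ALLOC][19-29 FREE]
Free blocks: [1 11] total_free=12 largest=11 -> 100*(12-11)/12 = 100/12 ≈ 8.333 -> rounds to 8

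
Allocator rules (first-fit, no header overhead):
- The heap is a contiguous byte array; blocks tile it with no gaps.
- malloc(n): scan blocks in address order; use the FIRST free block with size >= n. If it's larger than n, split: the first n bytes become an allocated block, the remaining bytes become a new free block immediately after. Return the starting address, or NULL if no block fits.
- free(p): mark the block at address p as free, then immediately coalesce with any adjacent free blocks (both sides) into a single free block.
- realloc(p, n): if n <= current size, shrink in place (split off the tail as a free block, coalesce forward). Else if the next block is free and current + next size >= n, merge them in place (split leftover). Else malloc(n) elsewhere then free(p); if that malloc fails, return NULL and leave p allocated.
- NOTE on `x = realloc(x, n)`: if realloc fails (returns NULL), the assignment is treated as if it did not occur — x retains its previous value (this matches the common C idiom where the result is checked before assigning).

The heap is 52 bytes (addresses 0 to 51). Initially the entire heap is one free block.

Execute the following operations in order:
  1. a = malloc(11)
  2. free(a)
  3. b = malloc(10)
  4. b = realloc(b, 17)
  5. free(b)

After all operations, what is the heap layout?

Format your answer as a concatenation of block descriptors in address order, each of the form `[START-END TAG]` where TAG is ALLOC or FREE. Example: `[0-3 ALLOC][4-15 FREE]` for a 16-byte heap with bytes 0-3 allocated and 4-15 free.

Op 1: a = malloc(11) -> a = 0; heap: [0-10 ALLOC][11-51 FREE]
Op 2: free(a) -> (freed a); heap: [0-51 FREE]
Op 3: b = malloc(10) -> b = 0; heap: [0-9 ALLOC][10-51 FREE]
Op 4: b = realloc(b, 17) -> b = 0; heap: [0-16 ALLOC][17-51 FREE]
Op 5: free(b) -> (freed b); heap: [0-51 FREE]

Answer: [0-51 FREE]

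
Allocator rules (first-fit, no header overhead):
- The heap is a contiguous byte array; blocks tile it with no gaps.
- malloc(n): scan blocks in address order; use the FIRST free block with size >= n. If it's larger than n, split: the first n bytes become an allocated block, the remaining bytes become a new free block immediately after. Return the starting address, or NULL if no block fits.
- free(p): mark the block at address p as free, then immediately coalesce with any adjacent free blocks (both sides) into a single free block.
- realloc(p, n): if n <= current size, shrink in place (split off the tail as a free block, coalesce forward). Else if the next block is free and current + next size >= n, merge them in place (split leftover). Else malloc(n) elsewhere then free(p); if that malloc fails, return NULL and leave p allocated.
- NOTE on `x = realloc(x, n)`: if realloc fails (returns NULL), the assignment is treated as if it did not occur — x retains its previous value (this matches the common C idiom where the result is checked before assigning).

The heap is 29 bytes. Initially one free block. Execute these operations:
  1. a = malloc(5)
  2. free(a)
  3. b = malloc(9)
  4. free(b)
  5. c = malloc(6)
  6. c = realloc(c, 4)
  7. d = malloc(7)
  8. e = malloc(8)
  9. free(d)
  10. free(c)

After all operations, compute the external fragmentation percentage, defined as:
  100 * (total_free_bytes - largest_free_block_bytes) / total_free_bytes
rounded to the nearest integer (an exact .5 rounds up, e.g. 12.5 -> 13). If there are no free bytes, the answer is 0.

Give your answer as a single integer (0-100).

Answer: 48

Derivation:
Op 1: a = malloc(5) -> a = 0; heap: [0-4 ALLOC][5-28 FREE]
Op 2: free(a) -> (freed a); heap: [0-28 FREE]
Op 3: b = malloc(9) -> b = 0; heap: [0-8 ALLOC][9-28 FREE]
Op 4: free(b) -> (freed b); heap: [0-28 FREE]
Op 5: c = malloc(6) -> c = 0; heap: [0-5 ALLOC][6-28 FREE]
Op 6: c = realloc(c, 4) -> c = 0; heap: [0-3 ALLOC][4-28 FREE]
Op 7: d = malloc(7) -> d = 4; heap: [0-3 ALLOC][4-10 ALLOC][11-28 FREE]
Op 8: e = malloc(8) -> e = 11; heap: [0-3 ALLOC][4-10 ALLOC][11-18 ALLOC][19-28 FREE]
Op 9: free(d) -> (freed d); heap: [0-3 ALLOC][4-10 FREE][11-18 ALLOC][19-28 FREE]
Op 10: free(c) -> (freed c); heap: [0-10 FREE][11-18 ALLOC][19-28 FREE]
Free blocks: [11 10] total_free=21 largest=11 -> 100*(21-11)/21 = 1000/21 ≈ 47.619 -> rounds to 48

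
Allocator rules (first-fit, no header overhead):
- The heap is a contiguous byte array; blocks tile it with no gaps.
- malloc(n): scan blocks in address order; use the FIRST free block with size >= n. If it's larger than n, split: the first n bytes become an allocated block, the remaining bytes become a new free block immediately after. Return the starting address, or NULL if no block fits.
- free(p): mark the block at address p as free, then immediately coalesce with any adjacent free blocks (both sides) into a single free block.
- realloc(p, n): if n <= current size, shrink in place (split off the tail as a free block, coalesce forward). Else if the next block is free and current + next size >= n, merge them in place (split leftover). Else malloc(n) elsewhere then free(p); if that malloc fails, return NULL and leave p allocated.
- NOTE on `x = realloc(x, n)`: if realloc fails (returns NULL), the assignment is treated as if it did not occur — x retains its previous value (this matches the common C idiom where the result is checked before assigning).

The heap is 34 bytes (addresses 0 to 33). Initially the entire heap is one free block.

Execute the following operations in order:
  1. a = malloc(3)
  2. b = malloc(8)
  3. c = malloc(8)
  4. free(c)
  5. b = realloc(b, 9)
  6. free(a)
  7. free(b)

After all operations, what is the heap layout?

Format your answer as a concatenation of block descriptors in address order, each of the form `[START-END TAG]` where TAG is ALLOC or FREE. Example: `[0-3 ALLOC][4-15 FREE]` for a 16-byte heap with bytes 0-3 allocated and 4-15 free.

Answer: [0-33 FREE]

Derivation:
Op 1: a = malloc(3) -> a = 0; heap: [0-2 ALLOC][3-33 FREE]
Op 2: b = malloc(8) -> b = 3; heap: [0-2 ALLOC][3-10 ALLOC][11-33 FREE]
Op 3: c = malloc(8) -> c = 11; heap: [0-2 ALLOC][3-10 ALLOC][11-18 ALLOC][19-33 FREE]
Op 4: free(c) -> (freed c); heap: [0-2 ALLOC][3-10 ALLOC][11-33 FREE]
Op 5: b = realloc(b, 9) -> b = 3; heap: [0-2 ALLOC][3-11 ALLOC][12-33 FREE]
Op 6: free(a) -> (freed a); heap: [0-2 FREE][3-11 ALLOC][12-33 FREE]
Op 7: free(b) -> (freed b); heap: [0-33 FREE]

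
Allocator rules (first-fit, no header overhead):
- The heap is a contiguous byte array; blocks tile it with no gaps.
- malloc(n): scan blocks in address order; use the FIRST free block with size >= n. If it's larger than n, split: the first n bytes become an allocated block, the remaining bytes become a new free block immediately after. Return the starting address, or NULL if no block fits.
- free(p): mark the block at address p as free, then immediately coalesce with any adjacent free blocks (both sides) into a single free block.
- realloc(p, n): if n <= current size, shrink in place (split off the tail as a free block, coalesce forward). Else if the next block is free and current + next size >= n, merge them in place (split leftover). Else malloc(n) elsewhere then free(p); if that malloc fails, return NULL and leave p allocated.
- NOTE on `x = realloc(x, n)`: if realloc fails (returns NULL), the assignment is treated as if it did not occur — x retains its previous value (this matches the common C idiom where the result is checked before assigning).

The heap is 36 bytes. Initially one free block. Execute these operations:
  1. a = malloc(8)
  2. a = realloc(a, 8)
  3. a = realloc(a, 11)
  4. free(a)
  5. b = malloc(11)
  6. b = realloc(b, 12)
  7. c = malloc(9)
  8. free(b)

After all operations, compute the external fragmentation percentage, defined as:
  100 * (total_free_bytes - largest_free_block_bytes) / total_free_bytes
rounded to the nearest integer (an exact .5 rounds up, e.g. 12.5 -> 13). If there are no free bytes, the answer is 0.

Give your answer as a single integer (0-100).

Answer: 44

Derivation:
Op 1: a = malloc(8) -> a = 0; heap: [0-7 ALLOC][8-35 FREE]
Op 2: a = realloc(a, 8) -> a = 0; heap: [0-7 ALLOC][8-35 FREE]
Op 3: a = realloc(a, 11) -> a = 0; heap: [0-10 ALLOC][11-35 FREE]
Op 4: free(a) -> (freed a); heap: [0-35 FREE]
Op 5: b = malloc(11) -> b = 0; heap: [0-10 ALLOC][11-35 FREE]
Op 6: b = realloc(b, 12) -> b = 0; heap: [0-11 ALLOC][12-35 FREE]
Op 7: c = malloc(9) -> c = 12; heap: [0-11 ALLOC][12-20 ALLOC][21-35 FREE]
Op 8: free(b) -> (freed b); heap: [0-11 FREE][12-20 ALLOC][21-35 FREE]
Free blocks: [12 15] total_free=27 largest=15 -> 100*(27-15)/27 = 1200/27 ≈ 44.444 -> rounds to 44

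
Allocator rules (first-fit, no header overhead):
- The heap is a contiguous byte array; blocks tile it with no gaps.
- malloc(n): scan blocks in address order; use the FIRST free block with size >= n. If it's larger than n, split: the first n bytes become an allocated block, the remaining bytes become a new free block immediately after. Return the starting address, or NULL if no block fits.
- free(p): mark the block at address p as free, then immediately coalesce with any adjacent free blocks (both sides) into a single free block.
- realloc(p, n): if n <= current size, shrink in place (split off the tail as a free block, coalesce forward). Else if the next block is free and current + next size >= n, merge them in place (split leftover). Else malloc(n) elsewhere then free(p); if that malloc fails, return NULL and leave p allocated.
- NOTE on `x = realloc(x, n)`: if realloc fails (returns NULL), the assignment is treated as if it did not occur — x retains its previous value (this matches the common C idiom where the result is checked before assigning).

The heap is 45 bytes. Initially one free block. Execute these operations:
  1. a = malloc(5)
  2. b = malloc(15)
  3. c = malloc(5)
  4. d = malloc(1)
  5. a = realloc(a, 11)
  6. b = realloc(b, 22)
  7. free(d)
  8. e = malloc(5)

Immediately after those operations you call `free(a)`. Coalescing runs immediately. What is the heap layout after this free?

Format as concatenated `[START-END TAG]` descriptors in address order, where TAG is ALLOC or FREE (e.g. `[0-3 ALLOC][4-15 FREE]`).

Op 1: a = malloc(5) -> a = 0; heap: [0-4 ALLOC][5-44 FREE]
Op 2: b = malloc(15) -> b = 5; heap: [0-4 ALLOC][5-19 ALLOC][20-44 FREE]
Op 3: c = malloc(5) -> c = 20; heap: [0-4 ALLOC][5-19 ALLOC][20-24 ALLOC][25-44 FREE]
Op 4: d = malloc(1) -> d = 25; heap: [0-4 ALLOC][5-19 ALLOC][20-24 ALLOC][25-25 ALLOC][26-44 FREE]
Op 5: a = realloc(a, 11) -> a = 26; heap: [0-4 FREE][5-19 ALLOC][20-24 ALLOC][25-25 ALLOC][26-36 ALLOC][37-44 FREE]
Op 6: b = realloc(b, 22) -> NULL (b unchanged); heap: [0-4 FREE][5-19 ALLOC][20-24 ALLOC][25-25 ALLOC][26-36 ALLOC][37-44 FREE]
Op 7: free(d) -> (freed d); heap: [0-4 FREE][5-19 ALLOC][20-24 ALLOC][25-25 FREE][26-36 ALLOC][37-44 FREE]
Op 8: e = malloc(5) -> e = 0; heap: [0-4 ALLOC][5-19 ALLOC][20-24 ALLOC][25-25 FREE][26-36 ALLOC][37-44 FREE]
free(a): a = 26 -> block [26-36 ALLOC]; mark free, coalesce with adjacent free neighbors -> [0-4 ALLOC][5-19 ALLOC][20-24 ALLOC][25-44 FREE]

Answer: [0-4 ALLOC][5-19 ALLOC][20-24 ALLOC][25-44 FREE]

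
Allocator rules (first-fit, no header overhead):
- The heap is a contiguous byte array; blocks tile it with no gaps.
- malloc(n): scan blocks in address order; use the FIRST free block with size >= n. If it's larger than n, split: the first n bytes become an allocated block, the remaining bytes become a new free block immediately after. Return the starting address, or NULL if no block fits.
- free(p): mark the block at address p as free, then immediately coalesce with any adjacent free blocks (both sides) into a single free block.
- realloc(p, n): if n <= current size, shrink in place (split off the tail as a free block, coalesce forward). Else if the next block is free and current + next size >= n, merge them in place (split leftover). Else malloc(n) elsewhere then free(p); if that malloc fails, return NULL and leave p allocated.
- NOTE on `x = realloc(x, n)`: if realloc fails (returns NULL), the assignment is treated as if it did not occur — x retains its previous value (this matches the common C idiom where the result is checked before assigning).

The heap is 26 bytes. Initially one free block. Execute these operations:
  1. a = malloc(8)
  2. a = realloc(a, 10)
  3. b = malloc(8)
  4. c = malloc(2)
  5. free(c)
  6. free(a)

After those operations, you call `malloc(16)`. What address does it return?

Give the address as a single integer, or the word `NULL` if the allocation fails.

Answer: NULL

Derivation:
Op 1: a = malloc(8) -> a = 0; heap: [0-7 ALLOC][8-25 FREE]
Op 2: a = realloc(a, 10) -> a = 0; heap: [0-9 ALLOC][10-25 FREE]
Op 3: b = malloc(8) -> b = 10; heap: [0-9 ALLOC][10-17 ALLOC][18-25 FREE]
Op 4: c = malloc(2) -> c = 18; heap: [0-9 ALLOC][10-17 ALLOC][18-19 ALLOC][20-25 FREE]
Op 5: free(c) -> (freed c); heap: [0-9 ALLOC][10-17 ALLOC][18-25 FREE]
Op 6: free(a) -> (freed a); heap: [0-9 FREE][10-17 ALLOC][18-25 FREE]
malloc(16): first-fit scan over [0-9 FREE][10-17 ALLOC][18-25 FREE] -> NULL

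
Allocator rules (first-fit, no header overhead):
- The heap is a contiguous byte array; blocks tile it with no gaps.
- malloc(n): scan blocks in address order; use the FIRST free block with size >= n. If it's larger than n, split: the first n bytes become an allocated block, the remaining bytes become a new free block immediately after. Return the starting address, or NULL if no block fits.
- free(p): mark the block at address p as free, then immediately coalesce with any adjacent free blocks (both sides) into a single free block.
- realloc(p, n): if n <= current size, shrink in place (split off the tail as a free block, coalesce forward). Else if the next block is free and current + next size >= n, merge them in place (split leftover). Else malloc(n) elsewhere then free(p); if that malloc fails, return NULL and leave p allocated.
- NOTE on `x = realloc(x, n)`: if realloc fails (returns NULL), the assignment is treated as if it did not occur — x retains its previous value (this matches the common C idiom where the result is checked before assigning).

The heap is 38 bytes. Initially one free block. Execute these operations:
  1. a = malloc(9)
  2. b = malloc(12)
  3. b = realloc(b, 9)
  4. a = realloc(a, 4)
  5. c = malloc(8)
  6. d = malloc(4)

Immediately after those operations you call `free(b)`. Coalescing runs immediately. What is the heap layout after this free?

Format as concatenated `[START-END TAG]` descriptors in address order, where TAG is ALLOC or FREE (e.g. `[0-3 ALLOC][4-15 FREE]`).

Answer: [0-3 ALLOC][4-7 ALLOC][8-17 FREE][18-25 ALLOC][26-37 FREE]

Derivation:
Op 1: a = malloc(9) -> a = 0; heap: [0-8 ALLOC][9-37 FREE]
Op 2: b = malloc(12) -> b = 9; heap: [0-8 ALLOC][9-20 ALLOC][21-37 FREE]
Op 3: b = realloc(b, 9) -> b = 9; heap: [0-8 ALLOC][9-17 ALLOC][18-37 FREE]
Op 4: a = realloc(a, 4) -> a = 0; heap: [0-3 ALLOC][4-8 FREE][9-17 ALLOC][18-37 FREE]
Op 5: c = malloc(8) -> c = 18; heap: [0-3 ALLOC][4-8 FREE][9-17 ALLOC][18-25 ALLOC][26-37 FREE]
Op 6: d = malloc(4) -> d = 4; heap: [0-3 ALLOC][4-7 ALLOC][8-8 FREE][9-17 ALLOC][18-25 ALLOC][26-37 FREE]
free(b): b = 9 -> block [9-17 ALLOC]; mark free, coalesce with adjacent free neighbors -> [0-3 ALLOC][4-7 ALLOC][8-17 FREE][18-25 ALLOC][26-37 FREE]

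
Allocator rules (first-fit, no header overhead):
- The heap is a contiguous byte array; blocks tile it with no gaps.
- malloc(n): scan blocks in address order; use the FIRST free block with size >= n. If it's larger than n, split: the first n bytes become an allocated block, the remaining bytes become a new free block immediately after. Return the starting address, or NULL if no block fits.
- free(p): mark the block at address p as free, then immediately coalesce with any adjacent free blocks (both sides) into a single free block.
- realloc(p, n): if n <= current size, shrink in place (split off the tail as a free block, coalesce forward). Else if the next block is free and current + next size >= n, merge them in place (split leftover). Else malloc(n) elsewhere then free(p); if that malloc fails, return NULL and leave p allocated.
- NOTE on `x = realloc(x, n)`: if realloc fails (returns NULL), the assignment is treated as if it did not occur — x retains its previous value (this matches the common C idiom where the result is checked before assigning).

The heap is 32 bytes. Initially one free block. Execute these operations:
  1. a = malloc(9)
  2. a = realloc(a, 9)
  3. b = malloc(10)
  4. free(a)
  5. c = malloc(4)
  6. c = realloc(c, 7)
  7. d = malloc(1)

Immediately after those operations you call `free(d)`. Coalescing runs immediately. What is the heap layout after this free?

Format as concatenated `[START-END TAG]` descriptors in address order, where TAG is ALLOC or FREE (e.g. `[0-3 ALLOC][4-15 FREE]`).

Op 1: a = malloc(9) -> a = 0; heap: [0-8 ALLOC][9-31 FREE]
Op 2: a = realloc(a, 9) -> a = 0; heap: [0-8 ALLOC][9-31 FREE]
Op 3: b = malloc(10) -> b = 9; heap: [0-8 ALLOC][9-18 ALLOC][19-31 FREE]
Op 4: free(a) -> (freed a); heap: [0-8 FREE][9-18 ALLOC][19-31 FREE]
Op 5: c = malloc(4) -> c = 0; heap: [0-3 ALLOC][4-8 FREE][9-18 ALLOC][19-31 FREE]
Op 6: c = realloc(c, 7) -> c = 0; heap: [0-6 ALLOC][7-8 FREE][9-18 ALLOC][19-31 FREE]
Op 7: d = malloc(1) -> d = 7; heap: [0-6 ALLOC][7-7 ALLOC][8-8 FREE][9-18 ALLOC][19-31 FREE]
free(d): d = 7 -> block [7-7 ALLOC]; mark free, coalesce with adjacent free neighbors -> [0-6 ALLOC][7-8 FREE][9-18 ALLOC][19-31 FREE]

Answer: [0-6 ALLOC][7-8 FREE][9-18 ALLOC][19-31 FREE]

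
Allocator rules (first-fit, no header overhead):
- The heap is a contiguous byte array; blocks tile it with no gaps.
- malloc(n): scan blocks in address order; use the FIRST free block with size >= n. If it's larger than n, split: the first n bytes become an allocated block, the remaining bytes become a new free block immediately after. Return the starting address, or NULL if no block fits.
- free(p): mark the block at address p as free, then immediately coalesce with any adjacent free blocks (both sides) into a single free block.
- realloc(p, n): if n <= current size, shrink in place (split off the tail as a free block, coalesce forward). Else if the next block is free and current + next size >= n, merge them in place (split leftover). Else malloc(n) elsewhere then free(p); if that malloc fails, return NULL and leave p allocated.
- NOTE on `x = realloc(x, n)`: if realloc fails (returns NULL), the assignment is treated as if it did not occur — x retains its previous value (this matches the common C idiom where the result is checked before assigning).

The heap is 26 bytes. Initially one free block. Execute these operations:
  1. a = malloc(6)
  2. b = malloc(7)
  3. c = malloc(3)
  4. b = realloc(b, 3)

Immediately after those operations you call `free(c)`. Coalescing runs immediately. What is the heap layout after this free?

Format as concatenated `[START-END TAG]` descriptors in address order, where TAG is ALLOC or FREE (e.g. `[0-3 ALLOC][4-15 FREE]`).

Answer: [0-5 ALLOC][6-8 ALLOC][9-25 FREE]

Derivation:
Op 1: a = malloc(6) -> a = 0; heap: [0-5 ALLOC][6-25 FREE]
Op 2: b = malloc(7) -> b = 6; heap: [0-5 ALLOC][6-12 ALLOC][13-25 FREE]
Op 3: c = malloc(3) -> c = 13; heap: [0-5 ALLOC][6-12 ALLOC][13-15 ALLOC][16-25 FREE]
Op 4: b = realloc(b, 3) -> b = 6; heap: [0-5 ALLOC][6-8 ALLOC][9-12 FREE][13-15 ALLOC][16-25 FREE]
free(c): c = 13 -> block [13-15 ALLOC]; mark free, coalesce with adjacent free neighbors -> [0-5 ALLOC][6-8 ALLOC][9-25 FREE]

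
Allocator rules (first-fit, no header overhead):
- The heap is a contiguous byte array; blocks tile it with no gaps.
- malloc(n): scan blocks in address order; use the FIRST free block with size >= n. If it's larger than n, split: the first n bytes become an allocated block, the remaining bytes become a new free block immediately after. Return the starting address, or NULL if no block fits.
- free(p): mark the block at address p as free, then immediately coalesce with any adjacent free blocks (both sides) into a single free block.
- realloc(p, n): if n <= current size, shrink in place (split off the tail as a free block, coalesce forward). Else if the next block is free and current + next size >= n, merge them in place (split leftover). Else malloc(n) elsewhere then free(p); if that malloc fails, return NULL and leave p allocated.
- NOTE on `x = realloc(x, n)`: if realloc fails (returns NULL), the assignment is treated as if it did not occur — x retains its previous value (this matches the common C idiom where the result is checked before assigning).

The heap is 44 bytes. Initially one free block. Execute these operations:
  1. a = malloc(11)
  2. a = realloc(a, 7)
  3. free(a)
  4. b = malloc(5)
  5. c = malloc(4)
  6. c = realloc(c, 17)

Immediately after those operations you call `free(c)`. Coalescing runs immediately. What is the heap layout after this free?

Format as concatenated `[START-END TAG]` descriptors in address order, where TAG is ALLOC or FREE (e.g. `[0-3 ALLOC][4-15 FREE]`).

Answer: [0-4 ALLOC][5-43 FREE]

Derivation:
Op 1: a = malloc(11) -> a = 0; heap: [0-10 ALLOC][11-43 FREE]
Op 2: a = realloc(a, 7) -> a = 0; heap: [0-6 ALLOC][7-43 FREE]
Op 3: free(a) -> (freed a); heap: [0-43 FREE]
Op 4: b = malloc(5) -> b = 0; heap: [0-4 ALLOC][5-43 FREE]
Op 5: c = malloc(4) -> c = 5; heap: [0-4 ALLOC][5-8 ALLOC][9-43 FREE]
Op 6: c = realloc(c, 17) -> c = 5; heap: [0-4 ALLOC][5-21 ALLOC][22-43 FREE]
free(c): c = 5 -> block [5-21 ALLOC]; mark free, coalesce with adjacent free neighbors -> [0-4 ALLOC][5-43 FREE]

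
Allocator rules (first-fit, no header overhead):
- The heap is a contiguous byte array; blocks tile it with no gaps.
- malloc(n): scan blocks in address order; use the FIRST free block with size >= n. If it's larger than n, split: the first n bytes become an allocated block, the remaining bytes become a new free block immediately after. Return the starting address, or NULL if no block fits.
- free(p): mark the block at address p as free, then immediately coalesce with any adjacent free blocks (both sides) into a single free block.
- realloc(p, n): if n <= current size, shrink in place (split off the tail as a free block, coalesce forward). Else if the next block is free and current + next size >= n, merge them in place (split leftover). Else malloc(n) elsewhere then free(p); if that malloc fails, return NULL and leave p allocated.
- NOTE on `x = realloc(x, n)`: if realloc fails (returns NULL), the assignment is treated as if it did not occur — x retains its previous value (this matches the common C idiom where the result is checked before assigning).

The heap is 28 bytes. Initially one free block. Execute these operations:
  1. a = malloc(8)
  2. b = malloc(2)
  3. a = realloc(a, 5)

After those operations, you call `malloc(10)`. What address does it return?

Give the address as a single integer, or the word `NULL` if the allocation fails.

Op 1: a = malloc(8) -> a = 0; heap: [0-7 ALLOC][8-27 FREE]
Op 2: b = malloc(2) -> b = 8; heap: [0-7 ALLOC][8-9 ALLOC][10-27 FREE]
Op 3: a = realloc(a, 5) -> a = 0; heap: [0-4 ALLOC][5-7 FREE][8-9 ALLOC][10-27 FREE]
malloc(10): first-fit scan over [0-4 ALLOC][5-7 FREE][8-9 ALLOC][10-27 FREE] -> 10

Answer: 10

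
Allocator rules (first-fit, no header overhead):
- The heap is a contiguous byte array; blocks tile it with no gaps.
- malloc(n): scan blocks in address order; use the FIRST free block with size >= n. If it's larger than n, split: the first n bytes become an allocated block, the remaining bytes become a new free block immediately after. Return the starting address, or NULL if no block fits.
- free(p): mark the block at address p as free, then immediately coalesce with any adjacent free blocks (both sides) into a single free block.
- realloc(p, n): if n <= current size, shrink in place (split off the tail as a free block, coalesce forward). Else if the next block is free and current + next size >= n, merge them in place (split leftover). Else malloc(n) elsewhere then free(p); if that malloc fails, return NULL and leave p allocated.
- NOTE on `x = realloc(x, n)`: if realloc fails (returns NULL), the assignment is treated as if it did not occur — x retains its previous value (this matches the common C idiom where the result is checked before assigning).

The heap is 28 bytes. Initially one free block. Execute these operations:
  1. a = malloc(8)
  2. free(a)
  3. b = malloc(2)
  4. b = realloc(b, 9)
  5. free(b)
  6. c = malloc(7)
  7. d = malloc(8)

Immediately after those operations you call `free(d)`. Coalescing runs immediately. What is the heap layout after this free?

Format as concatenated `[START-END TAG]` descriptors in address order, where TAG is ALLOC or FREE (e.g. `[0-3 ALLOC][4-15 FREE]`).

Answer: [0-6 ALLOC][7-27 FREE]

Derivation:
Op 1: a = malloc(8) -> a = 0; heap: [0-7 ALLOC][8-27 FREE]
Op 2: free(a) -> (freed a); heap: [0-27 FREE]
Op 3: b = malloc(2) -> b = 0; heap: [0-1 ALLOC][2-27 FREE]
Op 4: b = realloc(b, 9) -> b = 0; heap: [0-8 ALLOC][9-27 FREE]
Op 5: free(b) -> (freed b); heap: [0-27 FREE]
Op 6: c = malloc(7) -> c = 0; heap: [0-6 ALLOC][7-27 FREE]
Op 7: d = malloc(8) -> d = 7; heap: [0-6 ALLOC][7-14 ALLOC][15-27 FREE]
free(d): d = 7 -> block [7-14 ALLOC]; mark free, coalesce with adjacent free neighbors -> [0-6 ALLOC][7-27 FREE]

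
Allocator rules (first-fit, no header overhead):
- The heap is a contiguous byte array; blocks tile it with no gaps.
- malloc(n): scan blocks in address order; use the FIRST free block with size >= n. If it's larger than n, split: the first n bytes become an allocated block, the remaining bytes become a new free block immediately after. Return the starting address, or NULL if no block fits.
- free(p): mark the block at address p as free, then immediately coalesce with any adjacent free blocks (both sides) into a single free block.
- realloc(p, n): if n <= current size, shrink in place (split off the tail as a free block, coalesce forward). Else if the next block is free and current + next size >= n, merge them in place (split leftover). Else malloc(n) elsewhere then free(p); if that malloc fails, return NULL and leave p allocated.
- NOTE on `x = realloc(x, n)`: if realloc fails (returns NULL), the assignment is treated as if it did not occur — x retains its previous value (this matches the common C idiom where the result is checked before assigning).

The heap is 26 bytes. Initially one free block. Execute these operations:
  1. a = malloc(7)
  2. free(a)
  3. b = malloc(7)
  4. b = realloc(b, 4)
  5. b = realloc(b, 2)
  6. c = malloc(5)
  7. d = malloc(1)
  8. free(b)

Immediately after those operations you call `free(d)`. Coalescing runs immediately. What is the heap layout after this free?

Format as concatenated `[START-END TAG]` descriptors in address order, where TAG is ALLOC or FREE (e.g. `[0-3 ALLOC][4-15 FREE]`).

Op 1: a = malloc(7) -> a = 0; heap: [0-6 ALLOC][7-25 FREE]
Op 2: free(a) -> (freed a); heap: [0-25 FREE]
Op 3: b = malloc(7) -> b = 0; heap: [0-6 ALLOC][7-25 FREE]
Op 4: b = realloc(b, 4) -> b = 0; heap: [0-3 ALLOC][4-25 FREE]
Op 5: b = realloc(b, 2) -> b = 0; heap: [0-1 ALLOC][2-25 FREE]
Op 6: c = malloc(5) -> c = 2; heap: [0-1 ALLOC][2-6 ALLOC][7-25 FREE]
Op 7: d = malloc(1) -> d = 7; heap: [0-1 ALLOC][2-6 ALLOC][7-7 ALLOC][8-25 FREE]
Op 8: free(b) -> (freed b); heap: [0-1 FREE][2-6 ALLOC][7-7 ALLOC][8-25 FREE]
free(d): d = 7 -> block [7-7 ALLOC]; mark free, coalesce with adjacent free neighbors -> [0-1 FREE][2-6 ALLOC][7-25 FREE]

Answer: [0-1 FREE][2-6 ALLOC][7-25 FREE]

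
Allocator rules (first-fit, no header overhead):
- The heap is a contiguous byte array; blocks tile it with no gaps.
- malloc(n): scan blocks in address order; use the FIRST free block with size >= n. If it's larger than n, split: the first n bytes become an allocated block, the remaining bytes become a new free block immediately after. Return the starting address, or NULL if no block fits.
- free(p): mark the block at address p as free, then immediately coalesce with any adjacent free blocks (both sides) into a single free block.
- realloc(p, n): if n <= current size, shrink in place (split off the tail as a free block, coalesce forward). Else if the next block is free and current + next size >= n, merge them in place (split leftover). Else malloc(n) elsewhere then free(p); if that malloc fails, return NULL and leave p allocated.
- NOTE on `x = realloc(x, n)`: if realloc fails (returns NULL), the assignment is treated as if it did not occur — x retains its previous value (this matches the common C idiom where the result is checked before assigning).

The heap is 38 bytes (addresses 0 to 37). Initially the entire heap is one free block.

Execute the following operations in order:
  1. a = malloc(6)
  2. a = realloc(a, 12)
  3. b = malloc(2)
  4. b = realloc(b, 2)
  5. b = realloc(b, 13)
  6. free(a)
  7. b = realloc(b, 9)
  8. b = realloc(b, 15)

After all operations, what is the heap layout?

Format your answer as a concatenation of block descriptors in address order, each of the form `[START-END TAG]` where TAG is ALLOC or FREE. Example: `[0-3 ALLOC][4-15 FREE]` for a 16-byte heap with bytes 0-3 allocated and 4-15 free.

Op 1: a = malloc(6) -> a = 0; heap: [0-5 ALLOC][6-37 FREE]
Op 2: a = realloc(a, 12) -> a = 0; heap: [0-11 ALLOC][12-37 FREE]
Op 3: b = malloc(2) -> b = 12; heap: [0-11 ALLOC][12-13 ALLOC][14-37 FREE]
Op 4: b = realloc(b, 2) -> b = 12; heap: [0-11 ALLOC][12-13 ALLOC][14-37 FREE]
Op 5: b = realloc(b, 13) -> b = 12; heap: [0-11 ALLOC][12-24 ALLOC][25-37 FREE]
Op 6: free(a) -> (freed a); heap: [0-11 FREE][12-24 ALLOC][25-37 FREE]
Op 7: b = realloc(b, 9) -> b = 12; heap: [0-11 FREE][12-20 ALLOC][21-37 FREE]
Op 8: b = realloc(b, 15) -> b = 12; heap: [0-11 FREE][12-26 ALLOC][27-37 FREE]

Answer: [0-11 FREE][12-26 ALLOC][27-37 FREE]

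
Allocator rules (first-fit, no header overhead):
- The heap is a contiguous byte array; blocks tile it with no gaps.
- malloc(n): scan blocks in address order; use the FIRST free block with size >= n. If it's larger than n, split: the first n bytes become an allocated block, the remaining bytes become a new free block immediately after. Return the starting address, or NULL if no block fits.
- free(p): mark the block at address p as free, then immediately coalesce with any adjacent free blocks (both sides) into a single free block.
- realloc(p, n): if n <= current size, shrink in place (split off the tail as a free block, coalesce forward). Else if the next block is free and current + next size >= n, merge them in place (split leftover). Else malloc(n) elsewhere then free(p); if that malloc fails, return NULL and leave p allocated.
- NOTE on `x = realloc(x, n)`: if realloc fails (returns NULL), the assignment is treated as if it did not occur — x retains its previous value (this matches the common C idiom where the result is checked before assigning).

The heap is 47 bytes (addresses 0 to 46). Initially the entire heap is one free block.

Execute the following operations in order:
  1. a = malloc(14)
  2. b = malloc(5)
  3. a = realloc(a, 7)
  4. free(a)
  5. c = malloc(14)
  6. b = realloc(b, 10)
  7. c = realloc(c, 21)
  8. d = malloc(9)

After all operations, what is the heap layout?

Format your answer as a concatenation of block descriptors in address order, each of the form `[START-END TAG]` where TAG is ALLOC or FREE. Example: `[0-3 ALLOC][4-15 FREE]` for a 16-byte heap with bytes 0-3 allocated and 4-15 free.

Answer: [0-8 ALLOC][9-13 FREE][14-23 ALLOC][24-44 ALLOC][45-46 FREE]

Derivation:
Op 1: a = malloc(14) -> a = 0; heap: [0-13 ALLOC][14-46 FREE]
Op 2: b = malloc(5) -> b = 14; heap: [0-13 ALLOC][14-18 ALLOC][19-46 FREE]
Op 3: a = realloc(a, 7) -> a = 0; heap: [0-6 ALLOC][7-13 FREE][14-18 ALLOC][19-46 FREE]
Op 4: free(a) -> (freed a); heap: [0-13 FREE][14-18 ALLOC][19-46 FREE]
Op 5: c = malloc(14) -> c = 0; heap: [0-13 ALLOC][14-18 ALLOC][19-46 FREE]
Op 6: b = realloc(b, 10) -> b = 14; heap: [0-13 ALLOC][14-23 ALLOC][24-46 FREE]
Op 7: c = realloc(c, 21) -> c = 24; heap: [0-13 FREE][14-23 ALLOC][24-44 ALLOC][45-46 FREE]
Op 8: d = malloc(9) -> d = 0; heap: [0-8 ALLOC][9-13 FREE][14-23 ALLOC][24-44 ALLOC][45-46 FREE]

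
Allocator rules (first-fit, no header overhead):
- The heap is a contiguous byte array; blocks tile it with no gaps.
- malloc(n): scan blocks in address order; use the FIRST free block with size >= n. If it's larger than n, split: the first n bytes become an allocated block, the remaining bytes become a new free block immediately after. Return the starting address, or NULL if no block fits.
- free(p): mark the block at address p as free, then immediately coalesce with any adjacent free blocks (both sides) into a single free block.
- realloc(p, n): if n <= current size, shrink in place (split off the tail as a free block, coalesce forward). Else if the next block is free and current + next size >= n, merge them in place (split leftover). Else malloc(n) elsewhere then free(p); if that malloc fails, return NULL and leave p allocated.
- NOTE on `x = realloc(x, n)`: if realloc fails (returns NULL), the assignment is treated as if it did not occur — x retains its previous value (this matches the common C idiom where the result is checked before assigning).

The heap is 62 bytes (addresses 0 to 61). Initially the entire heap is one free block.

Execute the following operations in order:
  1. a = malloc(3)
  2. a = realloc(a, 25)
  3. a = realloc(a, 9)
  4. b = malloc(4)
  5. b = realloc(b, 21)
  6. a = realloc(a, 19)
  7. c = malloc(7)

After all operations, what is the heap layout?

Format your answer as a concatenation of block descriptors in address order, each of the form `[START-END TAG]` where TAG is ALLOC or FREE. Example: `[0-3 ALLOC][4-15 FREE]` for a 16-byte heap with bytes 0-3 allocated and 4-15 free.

Answer: [0-6 ALLOC][7-8 FREE][9-29 ALLOC][30-48 ALLOC][49-61 FREE]

Derivation:
Op 1: a = malloc(3) -> a = 0; heap: [0-2 ALLOC][3-61 FREE]
Op 2: a = realloc(a, 25) -> a = 0; heap: [0-24 ALLOC][25-61 FREE]
Op 3: a = realloc(a, 9) -> a = 0; heap: [0-8 ALLOC][9-61 FREE]
Op 4: b = malloc(4) -> b = 9; heap: [0-8 ALLOC][9-12 ALLOC][13-61 FREE]
Op 5: b = realloc(b, 21) -> b = 9; heap: [0-8 ALLOC][9-29 ALLOC][30-61 FREE]
Op 6: a = realloc(a, 19) -> a = 30; heap: [0-8 FREE][9-29 ALLOC][30-48 ALLOC][49-61 FREE]
Op 7: c = malloc(7) -> c = 0; heap: [0-6 ALLOC][7-8 FREE][9-29 ALLOC][30-48 ALLOC][49-61 FREE]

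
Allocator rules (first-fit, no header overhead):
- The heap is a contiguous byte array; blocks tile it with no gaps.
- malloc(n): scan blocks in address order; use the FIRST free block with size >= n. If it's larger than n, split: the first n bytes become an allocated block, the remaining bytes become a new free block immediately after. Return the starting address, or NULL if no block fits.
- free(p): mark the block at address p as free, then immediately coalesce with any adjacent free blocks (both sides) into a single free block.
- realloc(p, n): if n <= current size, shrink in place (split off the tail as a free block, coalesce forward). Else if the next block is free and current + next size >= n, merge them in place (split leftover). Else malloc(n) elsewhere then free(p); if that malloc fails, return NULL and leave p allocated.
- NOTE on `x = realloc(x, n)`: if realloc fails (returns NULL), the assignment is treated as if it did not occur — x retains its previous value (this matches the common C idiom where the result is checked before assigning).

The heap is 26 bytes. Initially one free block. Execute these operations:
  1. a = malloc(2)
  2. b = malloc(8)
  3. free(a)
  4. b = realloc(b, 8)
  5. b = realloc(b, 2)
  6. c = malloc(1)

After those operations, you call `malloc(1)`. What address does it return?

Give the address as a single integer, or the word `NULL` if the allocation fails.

Op 1: a = malloc(2) -> a = 0; heap: [0-1 ALLOC][2-25 FREE]
Op 2: b = malloc(8) -> b = 2; heap: [0-1 ALLOC][2-9 ALLOC][10-25 FREE]
Op 3: free(a) -> (freed a); heap: [0-1 FREE][2-9 ALLOC][10-25 FREE]
Op 4: b = realloc(b, 8) -> b = 2; heap: [0-1 FREE][2-9 ALLOC][10-25 FREE]
Op 5: b = realloc(b, 2) -> b = 2; heap: [0-1 FREE][2-3 ALLOC][4-25 FREE]
Op 6: c = malloc(1) -> c = 0; heap: [0-0 ALLOC][1-1 FREE][2-3 ALLOC][4-25 FREE]
malloc(1): first-fit scan over [0-0 ALLOC][1-1 FREE][2-3 ALLOC][4-25 FREE] -> 1

Answer: 1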